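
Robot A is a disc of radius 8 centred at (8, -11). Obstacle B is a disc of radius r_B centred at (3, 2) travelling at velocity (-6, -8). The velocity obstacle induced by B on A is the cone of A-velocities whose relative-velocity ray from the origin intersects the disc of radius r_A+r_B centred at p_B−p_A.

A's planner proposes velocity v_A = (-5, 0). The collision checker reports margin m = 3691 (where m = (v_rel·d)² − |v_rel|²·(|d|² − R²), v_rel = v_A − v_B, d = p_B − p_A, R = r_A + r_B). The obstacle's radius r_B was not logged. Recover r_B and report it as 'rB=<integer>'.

m = 3691
d = (-5, 13);  v_rel = (1, 8),  |v_rel|² = 65
v_rel×d = (1)·(13) − (8)·(-5) = 53
since m = R²·65 − 53²:  R² = (2809 + 3691) / 65 = 100
R = √100 = 10  ⇒  r_B = 10 − 8 = 2

rB=2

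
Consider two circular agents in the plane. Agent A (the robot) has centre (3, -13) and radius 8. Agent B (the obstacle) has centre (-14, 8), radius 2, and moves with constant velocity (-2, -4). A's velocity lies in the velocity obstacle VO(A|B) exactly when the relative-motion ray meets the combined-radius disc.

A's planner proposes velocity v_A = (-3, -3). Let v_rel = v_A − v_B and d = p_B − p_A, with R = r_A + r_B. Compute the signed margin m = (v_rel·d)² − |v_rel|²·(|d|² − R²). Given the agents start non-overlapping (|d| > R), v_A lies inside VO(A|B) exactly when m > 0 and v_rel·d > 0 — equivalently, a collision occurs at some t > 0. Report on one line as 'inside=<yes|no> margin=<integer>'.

d = (-17, 21),  |d|² = 730;  R = 8+2 = 10,  c = 730−10² = 630
v_rel = (-1, 1),  |v_rel|² = 2;  v_rel·d = (-1)·(-17) + (1)·(21) = 38
2·t² − 76·t + 630 = 0  ⇒  m = 38² − 2·630 = 184
m = 184 > 0,  v_rel·d = 38 > 0  ⇒  inside

inside=yes margin=184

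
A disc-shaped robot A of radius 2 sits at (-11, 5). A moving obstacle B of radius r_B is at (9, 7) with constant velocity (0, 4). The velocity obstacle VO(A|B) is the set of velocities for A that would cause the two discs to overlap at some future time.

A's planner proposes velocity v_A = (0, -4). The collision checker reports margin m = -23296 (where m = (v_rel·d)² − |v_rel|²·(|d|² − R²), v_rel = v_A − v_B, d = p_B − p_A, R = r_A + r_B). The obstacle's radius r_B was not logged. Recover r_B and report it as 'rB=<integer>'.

m = -23296
d = (20, 2);  v_rel = (0, -8),  |v_rel|² = 64
v_rel×d = (0)·(2) − (-8)·(20) = 160
since m = R²·64 − 160²:  R² = (25600 + -23296) / 64 = 36
R = √36 = 6  ⇒  r_B = 6 − 2 = 4

rB=4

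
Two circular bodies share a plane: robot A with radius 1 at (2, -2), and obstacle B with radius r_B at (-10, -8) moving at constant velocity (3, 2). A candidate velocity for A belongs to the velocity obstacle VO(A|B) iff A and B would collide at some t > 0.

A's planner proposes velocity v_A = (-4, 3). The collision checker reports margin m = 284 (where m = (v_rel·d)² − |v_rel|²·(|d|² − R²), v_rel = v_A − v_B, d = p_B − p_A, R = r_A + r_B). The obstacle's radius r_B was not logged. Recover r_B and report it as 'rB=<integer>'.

m = 284
d = (-12, -6);  v_rel = (-7, 1),  |v_rel|² = 50
v_rel×d = (-7)·(-6) − (1)·(-12) = 54
since m = R²·50 − 54²:  R² = (2916 + 284) / 50 = 64
R = √64 = 8  ⇒  r_B = 8 − 1 = 7

rB=7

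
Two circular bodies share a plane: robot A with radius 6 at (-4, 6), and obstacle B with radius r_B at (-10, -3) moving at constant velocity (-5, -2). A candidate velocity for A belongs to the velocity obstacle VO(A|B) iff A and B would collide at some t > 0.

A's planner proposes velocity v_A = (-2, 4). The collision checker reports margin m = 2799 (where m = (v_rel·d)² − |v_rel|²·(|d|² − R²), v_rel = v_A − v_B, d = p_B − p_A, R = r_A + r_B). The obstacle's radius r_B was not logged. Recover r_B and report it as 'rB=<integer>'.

m = 2799
d = (-6, -9);  v_rel = (3, 6),  |v_rel|² = 45
v_rel×d = (3)·(-9) − (6)·(-6) = 9
since m = R²·45 − 9²:  R² = (81 + 2799) / 45 = 64
R = √64 = 8  ⇒  r_B = 8 − 6 = 2

rB=2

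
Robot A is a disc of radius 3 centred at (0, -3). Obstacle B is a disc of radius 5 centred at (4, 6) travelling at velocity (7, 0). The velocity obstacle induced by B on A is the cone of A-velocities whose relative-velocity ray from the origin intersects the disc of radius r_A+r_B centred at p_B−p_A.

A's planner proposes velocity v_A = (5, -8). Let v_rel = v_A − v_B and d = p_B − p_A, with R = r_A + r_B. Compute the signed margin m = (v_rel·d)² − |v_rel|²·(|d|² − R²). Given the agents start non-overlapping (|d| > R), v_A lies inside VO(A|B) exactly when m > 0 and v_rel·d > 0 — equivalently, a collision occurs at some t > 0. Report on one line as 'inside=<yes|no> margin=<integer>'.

d = (4, 9),  |d|² = 97;  R = 3+5 = 8,  c = 97−8² = 33
v_rel = (-2, -8),  |v_rel|² = 68;  v_rel·d = (-2)·(4) + (-8)·(9) = -80
68·t² + 160·t + 33 = 0  ⇒  m = (-80)² − 68·33 = 4156
m = 4156 > 0,  v_rel·d = -80 < 0  ⇒  outside

inside=no margin=4156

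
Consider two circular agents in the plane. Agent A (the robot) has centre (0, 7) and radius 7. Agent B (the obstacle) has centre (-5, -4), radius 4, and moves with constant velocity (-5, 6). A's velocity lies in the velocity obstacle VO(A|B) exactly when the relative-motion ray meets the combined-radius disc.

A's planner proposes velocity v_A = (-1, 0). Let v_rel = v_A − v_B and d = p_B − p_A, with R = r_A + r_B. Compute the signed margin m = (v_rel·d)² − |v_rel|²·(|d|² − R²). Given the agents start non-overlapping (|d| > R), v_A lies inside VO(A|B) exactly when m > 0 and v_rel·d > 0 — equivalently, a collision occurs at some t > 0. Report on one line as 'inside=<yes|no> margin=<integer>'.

d = (-5, -11),  |d|² = 146;  R = 7+4 = 11,  c = 146−11² = 25
v_rel = (4, -6),  |v_rel|² = 52;  v_rel·d = (4)·(-5) + (-6)·(-11) = 46
52·t² − 92·t + 25 = 0  ⇒  m = 46² − 52·25 = 816
m = 816 > 0,  v_rel·d = 46 > 0  ⇒  inside

inside=yes margin=816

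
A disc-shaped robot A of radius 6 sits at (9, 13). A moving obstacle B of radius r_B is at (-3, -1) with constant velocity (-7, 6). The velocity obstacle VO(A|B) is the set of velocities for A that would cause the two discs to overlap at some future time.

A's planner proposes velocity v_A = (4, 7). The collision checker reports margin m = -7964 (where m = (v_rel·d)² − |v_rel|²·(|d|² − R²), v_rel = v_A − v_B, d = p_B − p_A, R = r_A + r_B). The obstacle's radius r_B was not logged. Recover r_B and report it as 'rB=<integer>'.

m = -7964
d = (-12, -14);  v_rel = (11, 1),  |v_rel|² = 122
v_rel×d = (11)·(-14) − (1)·(-12) = -142
since m = R²·122 − (-142)²:  R² = (20164 + -7964) / 122 = 100
R = √100 = 10  ⇒  r_B = 10 − 6 = 4

rB=4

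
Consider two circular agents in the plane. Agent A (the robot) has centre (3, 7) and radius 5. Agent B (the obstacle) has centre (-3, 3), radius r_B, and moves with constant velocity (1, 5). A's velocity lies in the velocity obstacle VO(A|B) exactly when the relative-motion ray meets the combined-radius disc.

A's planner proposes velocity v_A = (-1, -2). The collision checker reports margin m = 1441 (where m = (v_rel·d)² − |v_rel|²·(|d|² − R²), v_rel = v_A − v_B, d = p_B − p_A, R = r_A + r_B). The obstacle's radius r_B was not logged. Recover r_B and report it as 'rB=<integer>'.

m = 1441
d = (-6, -4);  v_rel = (-2, -7),  |v_rel|² = 53
v_rel×d = (-2)·(-4) − (-7)·(-6) = -34
since m = R²·53 − (-34)²:  R² = (1156 + 1441) / 53 = 49
R = √49 = 7  ⇒  r_B = 7 − 5 = 2

rB=2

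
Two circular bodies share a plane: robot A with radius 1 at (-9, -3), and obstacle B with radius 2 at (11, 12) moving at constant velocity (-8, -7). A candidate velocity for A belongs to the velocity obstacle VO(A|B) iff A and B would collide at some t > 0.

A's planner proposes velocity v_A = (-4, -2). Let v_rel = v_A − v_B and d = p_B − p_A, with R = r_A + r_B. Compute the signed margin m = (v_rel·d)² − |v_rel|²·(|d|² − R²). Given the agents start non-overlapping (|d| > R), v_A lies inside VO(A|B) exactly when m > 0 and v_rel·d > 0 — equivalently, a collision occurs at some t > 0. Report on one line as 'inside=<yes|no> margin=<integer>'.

d = (20, 15),  |d|² = 625;  R = 1+2 = 3,  c = 625−3² = 616
v_rel = (4, 5),  |v_rel|² = 41;  v_rel·d = (4)·(20) + (5)·(15) = 155
41·t² − 310·t + 616 = 0  ⇒  m = 155² − 41·616 = -1231
m = -1231 < 0,  v_rel·d = 155 > 0  ⇒  outside

inside=no margin=-1231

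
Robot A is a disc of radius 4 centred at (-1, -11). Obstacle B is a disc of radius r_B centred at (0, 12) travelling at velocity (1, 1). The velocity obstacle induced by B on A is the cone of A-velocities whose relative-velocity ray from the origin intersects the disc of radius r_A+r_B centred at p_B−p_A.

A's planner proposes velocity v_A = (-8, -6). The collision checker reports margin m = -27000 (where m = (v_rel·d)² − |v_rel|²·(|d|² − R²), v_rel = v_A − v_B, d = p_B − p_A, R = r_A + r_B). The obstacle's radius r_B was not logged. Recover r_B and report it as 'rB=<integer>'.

m = -27000
d = (1, 23);  v_rel = (-9, -7),  |v_rel|² = 130
v_rel×d = (-9)·(23) − (-7)·(1) = -200
since m = R²·130 − (-200)²:  R² = (40000 + -27000) / 130 = 100
R = √100 = 10  ⇒  r_B = 10 − 4 = 6

rB=6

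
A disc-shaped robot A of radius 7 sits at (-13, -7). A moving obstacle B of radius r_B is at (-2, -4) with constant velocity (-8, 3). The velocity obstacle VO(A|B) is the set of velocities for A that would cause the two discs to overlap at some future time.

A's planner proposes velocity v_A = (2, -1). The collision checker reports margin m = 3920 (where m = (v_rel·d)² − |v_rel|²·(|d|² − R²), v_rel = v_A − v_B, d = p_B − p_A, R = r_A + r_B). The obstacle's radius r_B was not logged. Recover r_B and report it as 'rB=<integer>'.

m = 3920
d = (11, 3);  v_rel = (10, -4),  |v_rel|² = 116
v_rel×d = (10)·(3) − (-4)·(11) = 74
since m = R²·116 − 74²:  R² = (5476 + 3920) / 116 = 81
R = √81 = 9  ⇒  r_B = 9 − 7 = 2

rB=2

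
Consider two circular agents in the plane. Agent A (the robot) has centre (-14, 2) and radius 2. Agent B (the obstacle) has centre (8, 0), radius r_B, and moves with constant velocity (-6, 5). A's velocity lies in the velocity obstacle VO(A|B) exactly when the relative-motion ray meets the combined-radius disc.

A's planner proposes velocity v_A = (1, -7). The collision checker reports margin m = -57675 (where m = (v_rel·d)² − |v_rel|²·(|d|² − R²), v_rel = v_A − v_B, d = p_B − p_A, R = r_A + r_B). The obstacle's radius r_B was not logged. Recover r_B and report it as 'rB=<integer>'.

m = -57675
d = (22, -2);  v_rel = (7, -12),  |v_rel|² = 193
v_rel×d = (7)·(-2) − (-12)·(22) = 250
since m = R²·193 − 250²:  R² = (62500 + -57675) / 193 = 25
R = √25 = 5  ⇒  r_B = 5 − 2 = 3

rB=3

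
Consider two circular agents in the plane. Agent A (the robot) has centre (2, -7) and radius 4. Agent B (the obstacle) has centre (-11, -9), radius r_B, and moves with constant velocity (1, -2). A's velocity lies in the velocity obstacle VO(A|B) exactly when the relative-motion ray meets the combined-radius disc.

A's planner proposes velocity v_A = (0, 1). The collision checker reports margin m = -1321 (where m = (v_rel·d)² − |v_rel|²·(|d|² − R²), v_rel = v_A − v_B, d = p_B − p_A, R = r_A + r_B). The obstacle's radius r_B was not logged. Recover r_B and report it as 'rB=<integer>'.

m = -1321
d = (-13, -2);  v_rel = (-1, 3),  |v_rel|² = 10
v_rel×d = (-1)·(-2) − (3)·(-13) = 41
since m = R²·10 − 41²:  R² = (1681 + -1321) / 10 = 36
R = √36 = 6  ⇒  r_B = 6 − 4 = 2

rB=2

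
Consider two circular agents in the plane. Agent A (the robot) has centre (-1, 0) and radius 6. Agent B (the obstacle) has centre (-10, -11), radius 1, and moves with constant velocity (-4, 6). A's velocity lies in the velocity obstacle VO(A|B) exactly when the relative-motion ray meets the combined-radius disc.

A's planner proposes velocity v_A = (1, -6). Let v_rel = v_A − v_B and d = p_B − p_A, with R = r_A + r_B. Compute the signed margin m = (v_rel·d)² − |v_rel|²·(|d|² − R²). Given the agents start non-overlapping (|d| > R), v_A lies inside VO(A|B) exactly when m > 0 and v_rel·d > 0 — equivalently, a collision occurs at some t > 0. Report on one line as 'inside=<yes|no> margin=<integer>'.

d = (-9, -11),  |d|² = 202;  R = 6+1 = 7,  c = 202−7² = 153
v_rel = (5, -12),  |v_rel|² = 169;  v_rel·d = (5)·(-9) + (-12)·(-11) = 87
169·t² − 174·t + 153 = 0  ⇒  m = 87² − 169·153 = -18288
m = -18288 < 0,  v_rel·d = 87 > 0  ⇒  outside

inside=no margin=-18288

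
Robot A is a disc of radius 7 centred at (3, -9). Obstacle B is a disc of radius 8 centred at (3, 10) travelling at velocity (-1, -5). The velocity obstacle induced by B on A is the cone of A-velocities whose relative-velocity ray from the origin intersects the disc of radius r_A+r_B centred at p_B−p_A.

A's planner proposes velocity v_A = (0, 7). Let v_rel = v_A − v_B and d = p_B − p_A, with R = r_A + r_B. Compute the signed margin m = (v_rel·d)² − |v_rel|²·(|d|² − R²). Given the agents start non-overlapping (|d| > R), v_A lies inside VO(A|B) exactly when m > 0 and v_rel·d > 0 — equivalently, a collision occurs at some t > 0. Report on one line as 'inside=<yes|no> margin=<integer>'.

d = (0, 19),  |d|² = 361;  R = 7+8 = 15,  c = 361−15² = 136
v_rel = (1, 12),  |v_rel|² = 145;  v_rel·d = (1)·(0) + (12)·(19) = 228
145·t² − 456·t + 136 = 0  ⇒  m = 228² − 145·136 = 32264
m = 32264 > 0,  v_rel·d = 228 > 0  ⇒  inside

inside=yes margin=32264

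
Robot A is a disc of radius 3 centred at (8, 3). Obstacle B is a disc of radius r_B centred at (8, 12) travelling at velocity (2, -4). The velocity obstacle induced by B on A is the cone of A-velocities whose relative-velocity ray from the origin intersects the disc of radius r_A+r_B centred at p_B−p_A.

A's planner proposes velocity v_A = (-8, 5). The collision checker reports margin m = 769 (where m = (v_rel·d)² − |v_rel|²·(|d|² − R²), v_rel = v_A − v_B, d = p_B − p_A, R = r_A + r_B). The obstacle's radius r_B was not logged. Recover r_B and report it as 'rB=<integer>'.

m = 769
d = (0, 9);  v_rel = (-10, 9),  |v_rel|² = 181
v_rel×d = (-10)·(9) − (9)·(0) = -90
since m = R²·181 − (-90)²:  R² = (8100 + 769) / 181 = 49
R = √49 = 7  ⇒  r_B = 7 − 3 = 4

rB=4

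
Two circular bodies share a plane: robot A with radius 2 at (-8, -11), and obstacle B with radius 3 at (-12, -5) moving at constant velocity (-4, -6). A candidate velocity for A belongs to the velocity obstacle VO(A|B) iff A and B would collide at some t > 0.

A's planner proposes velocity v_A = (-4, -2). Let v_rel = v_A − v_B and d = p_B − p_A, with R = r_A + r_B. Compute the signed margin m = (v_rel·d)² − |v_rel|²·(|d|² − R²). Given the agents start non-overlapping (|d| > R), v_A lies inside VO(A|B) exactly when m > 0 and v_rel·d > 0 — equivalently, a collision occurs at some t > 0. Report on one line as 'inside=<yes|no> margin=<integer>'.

d = (-4, 6),  |d|² = 52;  R = 2+3 = 5,  c = 52−5² = 27
v_rel = (0, 4),  |v_rel|² = 16;  v_rel·d = (0)·(-4) + (4)·(6) = 24
16·t² − 48·t + 27 = 0  ⇒  m = 24² − 16·27 = 144
m = 144 > 0,  v_rel·d = 24 > 0  ⇒  inside

inside=yes margin=144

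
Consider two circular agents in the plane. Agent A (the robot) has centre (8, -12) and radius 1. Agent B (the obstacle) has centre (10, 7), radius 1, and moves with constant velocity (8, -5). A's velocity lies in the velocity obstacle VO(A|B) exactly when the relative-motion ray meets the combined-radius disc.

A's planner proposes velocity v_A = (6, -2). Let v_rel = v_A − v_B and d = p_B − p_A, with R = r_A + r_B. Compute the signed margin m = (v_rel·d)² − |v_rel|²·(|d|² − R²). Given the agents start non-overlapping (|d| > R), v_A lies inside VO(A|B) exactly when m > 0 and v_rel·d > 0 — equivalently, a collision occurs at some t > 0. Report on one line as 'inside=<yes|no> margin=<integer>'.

d = (2, 19),  |d|² = 365;  R = 1+1 = 2,  c = 365−2² = 361
v_rel = (-2, 3),  |v_rel|² = 13;  v_rel·d = (-2)·(2) + (3)·(19) = 53
13·t² − 106·t + 361 = 0  ⇒  m = 53² − 13·361 = -1884
m = -1884 < 0,  v_rel·d = 53 > 0  ⇒  outside

inside=no margin=-1884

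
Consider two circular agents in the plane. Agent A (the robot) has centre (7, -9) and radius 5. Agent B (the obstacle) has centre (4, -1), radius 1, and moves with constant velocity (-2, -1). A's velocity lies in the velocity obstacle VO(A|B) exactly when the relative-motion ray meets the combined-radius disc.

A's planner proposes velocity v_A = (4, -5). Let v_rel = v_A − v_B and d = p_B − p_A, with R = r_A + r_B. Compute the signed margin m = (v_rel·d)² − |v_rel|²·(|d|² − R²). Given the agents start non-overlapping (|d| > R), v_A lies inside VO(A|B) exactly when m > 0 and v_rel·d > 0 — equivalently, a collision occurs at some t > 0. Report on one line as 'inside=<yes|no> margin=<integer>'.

d = (-3, 8),  |d|² = 73;  R = 5+1 = 6,  c = 73−6² = 37
v_rel = (6, -4),  |v_rel|² = 52;  v_rel·d = (6)·(-3) + (-4)·(8) = -50
52·t² + 100·t + 37 = 0  ⇒  m = (-50)² − 52·37 = 576
m = 576 > 0,  v_rel·d = -50 < 0  ⇒  outside

inside=no margin=576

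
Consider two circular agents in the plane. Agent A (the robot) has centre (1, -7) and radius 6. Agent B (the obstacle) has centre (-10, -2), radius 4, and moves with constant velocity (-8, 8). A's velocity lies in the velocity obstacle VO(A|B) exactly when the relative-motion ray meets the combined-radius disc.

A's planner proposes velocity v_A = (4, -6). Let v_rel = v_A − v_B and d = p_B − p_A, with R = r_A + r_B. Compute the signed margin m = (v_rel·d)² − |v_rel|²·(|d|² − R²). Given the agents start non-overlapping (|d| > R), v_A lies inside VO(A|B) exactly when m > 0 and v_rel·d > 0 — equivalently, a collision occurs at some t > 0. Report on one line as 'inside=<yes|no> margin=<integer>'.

d = (-11, 5),  |d|² = 146;  R = 6+4 = 10,  c = 146−10² = 46
v_rel = (12, -14),  |v_rel|² = 340;  v_rel·d = (12)·(-11) + (-14)·(5) = -202
340·t² + 404·t + 46 = 0  ⇒  m = (-202)² − 340·46 = 25164
m = 25164 > 0,  v_rel·d = -202 < 0  ⇒  outside

inside=no margin=25164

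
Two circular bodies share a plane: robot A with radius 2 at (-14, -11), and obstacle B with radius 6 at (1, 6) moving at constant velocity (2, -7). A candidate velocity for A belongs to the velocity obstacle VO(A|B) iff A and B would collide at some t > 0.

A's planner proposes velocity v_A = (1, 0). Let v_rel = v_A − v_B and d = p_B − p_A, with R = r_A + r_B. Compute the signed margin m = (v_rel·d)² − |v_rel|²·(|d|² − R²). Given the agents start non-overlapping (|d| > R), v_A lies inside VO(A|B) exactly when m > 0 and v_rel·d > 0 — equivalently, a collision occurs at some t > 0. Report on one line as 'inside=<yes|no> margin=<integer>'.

d = (15, 17),  |d|² = 514;  R = 2+6 = 8,  c = 514−8² = 450
v_rel = (-1, 7),  |v_rel|² = 50;  v_rel·d = (-1)·(15) + (7)·(17) = 104
50·t² − 208·t + 450 = 0  ⇒  m = 104² − 50·450 = -11684
m = -11684 < 0,  v_rel·d = 104 > 0  ⇒  outside

inside=no margin=-11684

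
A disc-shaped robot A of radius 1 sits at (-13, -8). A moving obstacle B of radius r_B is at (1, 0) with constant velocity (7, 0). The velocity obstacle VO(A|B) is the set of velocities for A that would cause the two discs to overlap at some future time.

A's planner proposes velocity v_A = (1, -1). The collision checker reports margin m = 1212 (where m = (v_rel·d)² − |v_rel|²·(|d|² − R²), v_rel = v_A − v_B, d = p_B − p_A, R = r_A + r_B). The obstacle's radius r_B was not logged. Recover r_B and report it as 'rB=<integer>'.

m = 1212
d = (14, 8);  v_rel = (-6, -1),  |v_rel|² = 37
v_rel×d = (-6)·(8) − (-1)·(14) = -34
since m = R²·37 − (-34)²:  R² = (1156 + 1212) / 37 = 64
R = √64 = 8  ⇒  r_B = 8 − 1 = 7

rB=7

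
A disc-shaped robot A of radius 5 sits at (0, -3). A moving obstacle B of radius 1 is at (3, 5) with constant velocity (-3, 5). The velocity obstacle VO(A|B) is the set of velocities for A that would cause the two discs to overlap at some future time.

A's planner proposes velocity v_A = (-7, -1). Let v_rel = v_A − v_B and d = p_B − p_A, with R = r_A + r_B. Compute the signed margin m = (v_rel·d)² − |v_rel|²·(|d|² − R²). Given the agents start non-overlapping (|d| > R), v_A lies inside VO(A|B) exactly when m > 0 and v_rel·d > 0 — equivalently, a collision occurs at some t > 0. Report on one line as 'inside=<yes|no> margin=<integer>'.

d = (3, 8),  |d|² = 73;  R = 5+1 = 6,  c = 73−6² = 37
v_rel = (-4, -6),  |v_rel|² = 52;  v_rel·d = (-4)·(3) + (-6)·(8) = -60
52·t² + 120·t + 37 = 0  ⇒  m = (-60)² − 52·37 = 1676
m = 1676 > 0,  v_rel·d = -60 < 0  ⇒  outside

inside=no margin=1676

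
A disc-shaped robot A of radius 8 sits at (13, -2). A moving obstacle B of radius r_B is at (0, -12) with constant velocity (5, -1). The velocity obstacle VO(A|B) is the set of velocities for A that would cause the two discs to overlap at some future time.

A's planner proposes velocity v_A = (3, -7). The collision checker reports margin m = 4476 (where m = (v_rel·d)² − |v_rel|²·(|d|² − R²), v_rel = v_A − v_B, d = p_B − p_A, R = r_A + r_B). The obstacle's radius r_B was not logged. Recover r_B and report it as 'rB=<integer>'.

m = 4476
d = (-13, -10);  v_rel = (-2, -6),  |v_rel|² = 40
v_rel×d = (-2)·(-10) − (-6)·(-13) = -58
since m = R²·40 − (-58)²:  R² = (3364 + 4476) / 40 = 196
R = √196 = 14  ⇒  r_B = 14 − 8 = 6

rB=6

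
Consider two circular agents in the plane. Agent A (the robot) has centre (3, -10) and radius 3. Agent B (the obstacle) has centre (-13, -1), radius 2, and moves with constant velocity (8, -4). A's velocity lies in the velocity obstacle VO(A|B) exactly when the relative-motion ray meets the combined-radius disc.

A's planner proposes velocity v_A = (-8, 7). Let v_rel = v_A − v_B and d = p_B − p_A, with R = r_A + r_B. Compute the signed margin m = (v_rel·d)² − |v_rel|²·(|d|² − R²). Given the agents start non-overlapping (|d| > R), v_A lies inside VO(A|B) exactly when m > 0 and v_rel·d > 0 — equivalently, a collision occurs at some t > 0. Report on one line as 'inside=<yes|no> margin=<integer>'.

d = (-16, 9),  |d|² = 337;  R = 3+2 = 5,  c = 337−5² = 312
v_rel = (-16, 11),  |v_rel|² = 377;  v_rel·d = (-16)·(-16) + (11)·(9) = 355
377·t² − 710·t + 312 = 0  ⇒  m = 355² − 377·312 = 8401
m = 8401 > 0,  v_rel·d = 355 > 0  ⇒  inside

inside=yes margin=8401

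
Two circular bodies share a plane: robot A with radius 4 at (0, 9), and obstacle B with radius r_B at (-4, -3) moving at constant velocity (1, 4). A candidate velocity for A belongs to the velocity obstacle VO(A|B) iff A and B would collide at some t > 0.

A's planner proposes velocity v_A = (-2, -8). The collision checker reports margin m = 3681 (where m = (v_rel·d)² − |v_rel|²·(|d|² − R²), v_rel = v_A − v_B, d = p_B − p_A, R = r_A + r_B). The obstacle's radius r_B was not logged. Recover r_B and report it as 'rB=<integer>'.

m = 3681
d = (-4, -12);  v_rel = (-3, -12),  |v_rel|² = 153
v_rel×d = (-3)·(-12) − (-12)·(-4) = -12
since m = R²·153 − (-12)²:  R² = (144 + 3681) / 153 = 25
R = √25 = 5  ⇒  r_B = 5 − 4 = 1

rB=1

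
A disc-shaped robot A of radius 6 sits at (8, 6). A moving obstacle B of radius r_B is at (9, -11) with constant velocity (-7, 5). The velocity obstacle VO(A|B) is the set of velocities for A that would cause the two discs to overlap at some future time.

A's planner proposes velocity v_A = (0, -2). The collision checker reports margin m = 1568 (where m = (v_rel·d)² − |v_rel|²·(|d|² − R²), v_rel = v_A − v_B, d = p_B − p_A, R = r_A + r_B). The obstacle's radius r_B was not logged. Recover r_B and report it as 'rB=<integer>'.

m = 1568
d = (1, -17);  v_rel = (7, -7),  |v_rel|² = 98
v_rel×d = (7)·(-17) − (-7)·(1) = -112
since m = R²·98 − (-112)²:  R² = (12544 + 1568) / 98 = 144
R = √144 = 12  ⇒  r_B = 12 − 6 = 6

rB=6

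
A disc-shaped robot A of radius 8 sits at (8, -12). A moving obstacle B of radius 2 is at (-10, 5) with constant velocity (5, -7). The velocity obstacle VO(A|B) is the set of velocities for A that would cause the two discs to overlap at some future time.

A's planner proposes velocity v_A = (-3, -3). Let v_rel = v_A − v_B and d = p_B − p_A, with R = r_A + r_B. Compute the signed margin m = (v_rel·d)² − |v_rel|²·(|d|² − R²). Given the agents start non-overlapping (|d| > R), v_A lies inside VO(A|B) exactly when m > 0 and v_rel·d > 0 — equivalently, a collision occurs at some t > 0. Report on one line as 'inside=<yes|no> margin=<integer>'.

d = (-18, 17),  |d|² = 613;  R = 8+2 = 10,  c = 613−10² = 513
v_rel = (-8, 4),  |v_rel|² = 80;  v_rel·d = (-8)·(-18) + (4)·(17) = 212
80·t² − 424·t + 513 = 0  ⇒  m = 212² − 80·513 = 3904
m = 3904 > 0,  v_rel·d = 212 > 0  ⇒  inside

inside=yes margin=3904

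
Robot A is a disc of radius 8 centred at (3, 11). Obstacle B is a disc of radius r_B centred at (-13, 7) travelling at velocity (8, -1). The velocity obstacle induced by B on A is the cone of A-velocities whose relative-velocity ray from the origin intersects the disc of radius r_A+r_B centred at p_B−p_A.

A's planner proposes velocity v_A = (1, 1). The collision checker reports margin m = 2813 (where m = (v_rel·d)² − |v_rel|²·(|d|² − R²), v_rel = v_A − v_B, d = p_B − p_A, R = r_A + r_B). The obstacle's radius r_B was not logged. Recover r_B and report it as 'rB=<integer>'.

m = 2813
d = (-16, -4);  v_rel = (-7, 2),  |v_rel|² = 53
v_rel×d = (-7)·(-4) − (2)·(-16) = 60
since m = R²·53 − 60²:  R² = (3600 + 2813) / 53 = 121
R = √121 = 11  ⇒  r_B = 11 − 8 = 3

rB=3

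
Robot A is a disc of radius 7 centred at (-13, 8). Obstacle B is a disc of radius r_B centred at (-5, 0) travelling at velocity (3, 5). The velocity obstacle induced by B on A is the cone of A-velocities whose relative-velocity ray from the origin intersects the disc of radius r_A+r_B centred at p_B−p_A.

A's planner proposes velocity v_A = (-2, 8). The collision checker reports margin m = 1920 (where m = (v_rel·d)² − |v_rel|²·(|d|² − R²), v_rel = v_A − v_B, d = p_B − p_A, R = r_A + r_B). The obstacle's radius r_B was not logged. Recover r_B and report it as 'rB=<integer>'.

m = 1920
d = (8, -8);  v_rel = (-5, 3),  |v_rel|² = 34
v_rel×d = (-5)·(-8) − (3)·(8) = 16
since m = R²·34 − 16²:  R² = (256 + 1920) / 34 = 64
R = √64 = 8  ⇒  r_B = 8 − 7 = 1

rB=1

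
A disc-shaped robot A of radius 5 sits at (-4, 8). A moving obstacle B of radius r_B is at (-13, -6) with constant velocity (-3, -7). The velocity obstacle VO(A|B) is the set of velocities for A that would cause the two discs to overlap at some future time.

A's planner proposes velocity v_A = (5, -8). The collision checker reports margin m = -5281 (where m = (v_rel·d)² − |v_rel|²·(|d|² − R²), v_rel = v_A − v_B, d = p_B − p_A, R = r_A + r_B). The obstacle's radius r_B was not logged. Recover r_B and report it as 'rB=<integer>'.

m = -5281
d = (-9, -14);  v_rel = (8, -1),  |v_rel|² = 65
v_rel×d = (8)·(-14) − (-1)·(-9) = -121
since m = R²·65 − (-121)²:  R² = (14641 + -5281) / 65 = 144
R = √144 = 12  ⇒  r_B = 12 − 5 = 7

rB=7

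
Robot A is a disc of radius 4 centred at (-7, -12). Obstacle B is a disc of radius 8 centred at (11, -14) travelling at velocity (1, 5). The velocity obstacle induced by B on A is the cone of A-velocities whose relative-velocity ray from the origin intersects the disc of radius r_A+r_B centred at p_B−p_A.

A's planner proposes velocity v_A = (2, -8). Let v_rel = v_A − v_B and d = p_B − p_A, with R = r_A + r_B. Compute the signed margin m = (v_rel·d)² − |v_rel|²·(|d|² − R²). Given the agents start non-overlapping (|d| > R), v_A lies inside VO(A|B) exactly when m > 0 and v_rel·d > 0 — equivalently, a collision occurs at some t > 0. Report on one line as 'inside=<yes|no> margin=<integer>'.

d = (18, -2),  |d|² = 328;  R = 4+8 = 12,  c = 328−12² = 184
v_rel = (1, -13),  |v_rel|² = 170;  v_rel·d = (1)·(18) + (-13)·(-2) = 44
170·t² − 88·t + 184 = 0  ⇒  m = 44² − 170·184 = -29344
m = -29344 < 0,  v_rel·d = 44 > 0  ⇒  outside

inside=no margin=-29344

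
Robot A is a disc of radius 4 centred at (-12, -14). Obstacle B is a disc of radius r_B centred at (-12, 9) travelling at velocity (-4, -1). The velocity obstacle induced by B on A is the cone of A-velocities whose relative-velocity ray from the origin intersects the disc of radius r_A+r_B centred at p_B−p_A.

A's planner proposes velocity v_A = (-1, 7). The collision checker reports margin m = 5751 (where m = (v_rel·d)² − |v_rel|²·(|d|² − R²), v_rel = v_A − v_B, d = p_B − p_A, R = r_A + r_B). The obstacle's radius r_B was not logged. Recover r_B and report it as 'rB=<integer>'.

m = 5751
d = (0, 23);  v_rel = (3, 8),  |v_rel|² = 73
v_rel×d = (3)·(23) − (8)·(0) = 69
since m = R²·73 − 69²:  R² = (4761 + 5751) / 73 = 144
R = √144 = 12  ⇒  r_B = 12 − 4 = 8

rB=8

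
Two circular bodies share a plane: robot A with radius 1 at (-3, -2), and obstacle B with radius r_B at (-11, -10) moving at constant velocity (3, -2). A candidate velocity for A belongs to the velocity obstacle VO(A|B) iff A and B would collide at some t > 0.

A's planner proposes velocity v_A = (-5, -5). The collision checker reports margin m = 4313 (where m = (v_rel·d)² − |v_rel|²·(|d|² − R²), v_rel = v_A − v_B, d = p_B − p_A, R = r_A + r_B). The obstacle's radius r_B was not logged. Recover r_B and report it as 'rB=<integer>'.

m = 4313
d = (-8, -8);  v_rel = (-8, -3),  |v_rel|² = 73
v_rel×d = (-8)·(-8) − (-3)·(-8) = 40
since m = R²·73 − 40²:  R² = (1600 + 4313) / 73 = 81
R = √81 = 9  ⇒  r_B = 9 − 1 = 8

rB=8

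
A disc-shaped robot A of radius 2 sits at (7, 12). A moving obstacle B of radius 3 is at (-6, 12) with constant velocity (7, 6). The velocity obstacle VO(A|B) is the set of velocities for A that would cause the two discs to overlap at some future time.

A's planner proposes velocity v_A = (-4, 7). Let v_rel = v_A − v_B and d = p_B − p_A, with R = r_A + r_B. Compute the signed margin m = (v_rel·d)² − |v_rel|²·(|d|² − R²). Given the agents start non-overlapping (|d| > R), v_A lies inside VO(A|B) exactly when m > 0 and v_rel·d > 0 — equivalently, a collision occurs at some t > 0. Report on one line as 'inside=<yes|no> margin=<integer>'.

d = (-13, 0),  |d|² = 169;  R = 2+3 = 5,  c = 169−5² = 144
v_rel = (-11, 1),  |v_rel|² = 122;  v_rel·d = (-11)·(-13) + (1)·(0) = 143
122·t² − 286·t + 144 = 0  ⇒  m = 143² − 122·144 = 2881
m = 2881 > 0,  v_rel·d = 143 > 0  ⇒  inside

inside=yes margin=2881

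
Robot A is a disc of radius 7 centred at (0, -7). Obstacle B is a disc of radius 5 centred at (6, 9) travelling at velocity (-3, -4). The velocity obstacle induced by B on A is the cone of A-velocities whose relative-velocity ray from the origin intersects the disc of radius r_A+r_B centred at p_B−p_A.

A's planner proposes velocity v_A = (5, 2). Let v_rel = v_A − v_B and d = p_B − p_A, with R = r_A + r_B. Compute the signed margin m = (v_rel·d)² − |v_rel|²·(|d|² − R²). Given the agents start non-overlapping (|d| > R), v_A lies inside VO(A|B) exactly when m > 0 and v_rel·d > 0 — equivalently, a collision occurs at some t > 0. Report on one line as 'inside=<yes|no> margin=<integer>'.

d = (6, 16),  |d|² = 292;  R = 7+5 = 12,  c = 292−12² = 148
v_rel = (8, 6),  |v_rel|² = 100;  v_rel·d = (8)·(6) + (6)·(16) = 144
100·t² − 288·t + 148 = 0  ⇒  m = 144² − 100·148 = 5936
m = 5936 > 0,  v_rel·d = 144 > 0  ⇒  inside

inside=yes margin=5936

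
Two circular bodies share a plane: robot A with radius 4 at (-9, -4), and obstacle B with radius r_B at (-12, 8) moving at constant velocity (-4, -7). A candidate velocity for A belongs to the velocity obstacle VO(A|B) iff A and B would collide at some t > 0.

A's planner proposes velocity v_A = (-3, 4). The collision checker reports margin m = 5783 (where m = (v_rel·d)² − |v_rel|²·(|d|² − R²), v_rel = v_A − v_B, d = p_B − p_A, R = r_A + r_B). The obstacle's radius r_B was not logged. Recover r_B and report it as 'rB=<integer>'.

m = 5783
d = (-3, 12);  v_rel = (1, 11),  |v_rel|² = 122
v_rel×d = (1)·(12) − (11)·(-3) = 45
since m = R²·122 − 45²:  R² = (2025 + 5783) / 122 = 64
R = √64 = 8  ⇒  r_B = 8 − 4 = 4

rB=4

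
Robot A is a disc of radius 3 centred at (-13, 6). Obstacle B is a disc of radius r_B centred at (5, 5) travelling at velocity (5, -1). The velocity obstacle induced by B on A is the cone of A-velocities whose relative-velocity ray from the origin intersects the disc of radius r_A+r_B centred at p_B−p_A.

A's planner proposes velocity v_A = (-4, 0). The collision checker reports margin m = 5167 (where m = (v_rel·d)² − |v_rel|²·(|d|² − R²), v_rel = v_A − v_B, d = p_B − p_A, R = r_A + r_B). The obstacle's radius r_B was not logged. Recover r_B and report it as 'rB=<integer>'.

m = 5167
d = (18, -1);  v_rel = (-9, 1),  |v_rel|² = 82
v_rel×d = (-9)·(-1) − (1)·(18) = -9
since m = R²·82 − (-9)²:  R² = (81 + 5167) / 82 = 64
R = √64 = 8  ⇒  r_B = 8 − 3 = 5

rB=5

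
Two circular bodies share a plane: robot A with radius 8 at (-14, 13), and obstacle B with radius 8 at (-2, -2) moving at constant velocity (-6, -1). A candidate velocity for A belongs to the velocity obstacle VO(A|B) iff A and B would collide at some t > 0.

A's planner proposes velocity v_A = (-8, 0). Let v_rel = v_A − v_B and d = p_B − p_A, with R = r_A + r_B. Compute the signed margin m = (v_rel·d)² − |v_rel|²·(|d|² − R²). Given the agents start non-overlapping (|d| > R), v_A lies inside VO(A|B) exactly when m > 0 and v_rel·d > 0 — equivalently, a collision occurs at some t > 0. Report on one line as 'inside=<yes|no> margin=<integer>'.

d = (12, -15),  |d|² = 369;  R = 8+8 = 16,  c = 369−16² = 113
v_rel = (-2, 1),  |v_rel|² = 5;  v_rel·d = (-2)·(12) + (1)·(-15) = -39
5·t² + 78·t + 113 = 0  ⇒  m = (-39)² − 5·113 = 956
m = 956 > 0,  v_rel·d = -39 < 0  ⇒  outside

inside=no margin=956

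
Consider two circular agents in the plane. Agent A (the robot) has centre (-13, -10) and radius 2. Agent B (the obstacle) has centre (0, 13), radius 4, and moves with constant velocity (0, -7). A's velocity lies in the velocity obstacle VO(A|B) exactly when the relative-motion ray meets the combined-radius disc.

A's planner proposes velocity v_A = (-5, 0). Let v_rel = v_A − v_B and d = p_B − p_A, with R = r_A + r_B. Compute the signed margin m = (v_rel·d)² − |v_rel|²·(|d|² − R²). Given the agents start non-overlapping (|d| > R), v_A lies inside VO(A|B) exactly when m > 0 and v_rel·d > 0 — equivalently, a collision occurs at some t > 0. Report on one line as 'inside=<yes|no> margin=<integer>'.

d = (13, 23),  |d|² = 698;  R = 2+4 = 6,  c = 698−6² = 662
v_rel = (-5, 7),  |v_rel|² = 74;  v_rel·d = (-5)·(13) + (7)·(23) = 96
74·t² − 192·t + 662 = 0  ⇒  m = 96² − 74·662 = -39772
m = -39772 < 0,  v_rel·d = 96 > 0  ⇒  outside

inside=no margin=-39772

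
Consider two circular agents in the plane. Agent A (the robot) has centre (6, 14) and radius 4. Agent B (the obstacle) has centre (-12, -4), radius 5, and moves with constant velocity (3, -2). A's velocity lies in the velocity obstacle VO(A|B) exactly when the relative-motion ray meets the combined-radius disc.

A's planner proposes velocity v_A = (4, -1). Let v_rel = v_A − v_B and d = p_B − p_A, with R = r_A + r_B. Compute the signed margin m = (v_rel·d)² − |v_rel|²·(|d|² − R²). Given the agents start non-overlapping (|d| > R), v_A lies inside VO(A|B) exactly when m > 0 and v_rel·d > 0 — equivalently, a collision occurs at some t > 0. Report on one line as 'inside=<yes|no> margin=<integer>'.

d = (-18, -18),  |d|² = 648;  R = 4+5 = 9,  c = 648−9² = 567
v_rel = (1, 1),  |v_rel|² = 2;  v_rel·d = (1)·(-18) + (1)·(-18) = -36
2·t² + 72·t + 567 = 0  ⇒  m = (-36)² − 2·567 = 162
m = 162 > 0,  v_rel·d = -36 < 0  ⇒  outside

inside=no margin=162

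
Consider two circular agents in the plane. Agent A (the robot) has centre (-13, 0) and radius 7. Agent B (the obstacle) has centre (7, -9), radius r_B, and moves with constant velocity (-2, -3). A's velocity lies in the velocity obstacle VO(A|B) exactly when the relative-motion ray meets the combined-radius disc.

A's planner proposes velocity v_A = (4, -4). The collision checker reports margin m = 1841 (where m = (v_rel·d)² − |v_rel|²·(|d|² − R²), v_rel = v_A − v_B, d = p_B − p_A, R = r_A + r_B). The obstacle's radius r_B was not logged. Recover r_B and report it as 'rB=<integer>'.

m = 1841
d = (20, -9);  v_rel = (6, -1),  |v_rel|² = 37
v_rel×d = (6)·(-9) − (-1)·(20) = -34
since m = R²·37 − (-34)²:  R² = (1156 + 1841) / 37 = 81
R = √81 = 9  ⇒  r_B = 9 − 7 = 2

rB=2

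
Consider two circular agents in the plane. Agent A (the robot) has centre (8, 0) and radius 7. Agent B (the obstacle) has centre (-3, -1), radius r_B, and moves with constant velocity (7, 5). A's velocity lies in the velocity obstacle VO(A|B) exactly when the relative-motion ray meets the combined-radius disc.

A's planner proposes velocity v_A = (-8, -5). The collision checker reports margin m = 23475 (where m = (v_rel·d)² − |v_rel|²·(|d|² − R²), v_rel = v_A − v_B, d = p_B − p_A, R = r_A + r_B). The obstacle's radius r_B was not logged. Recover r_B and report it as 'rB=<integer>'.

m = 23475
d = (-11, -1);  v_rel = (-15, -10),  |v_rel|² = 325
v_rel×d = (-15)·(-1) − (-10)·(-11) = -95
since m = R²·325 − (-95)²:  R² = (9025 + 23475) / 325 = 100
R = √100 = 10  ⇒  r_B = 10 − 7 = 3

rB=3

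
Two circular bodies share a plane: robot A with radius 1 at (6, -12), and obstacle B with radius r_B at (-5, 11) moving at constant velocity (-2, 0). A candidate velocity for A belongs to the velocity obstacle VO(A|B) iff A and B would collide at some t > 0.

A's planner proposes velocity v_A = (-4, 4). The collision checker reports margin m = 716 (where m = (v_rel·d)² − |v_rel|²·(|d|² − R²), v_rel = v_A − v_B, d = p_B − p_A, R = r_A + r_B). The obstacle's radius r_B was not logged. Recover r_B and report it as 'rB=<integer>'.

m = 716
d = (-11, 23);  v_rel = (-2, 4),  |v_rel|² = 20
v_rel×d = (-2)·(23) − (4)·(-11) = -2
since m = R²·20 − (-2)²:  R² = (4 + 716) / 20 = 36
R = √36 = 6  ⇒  r_B = 6 − 1 = 5

rB=5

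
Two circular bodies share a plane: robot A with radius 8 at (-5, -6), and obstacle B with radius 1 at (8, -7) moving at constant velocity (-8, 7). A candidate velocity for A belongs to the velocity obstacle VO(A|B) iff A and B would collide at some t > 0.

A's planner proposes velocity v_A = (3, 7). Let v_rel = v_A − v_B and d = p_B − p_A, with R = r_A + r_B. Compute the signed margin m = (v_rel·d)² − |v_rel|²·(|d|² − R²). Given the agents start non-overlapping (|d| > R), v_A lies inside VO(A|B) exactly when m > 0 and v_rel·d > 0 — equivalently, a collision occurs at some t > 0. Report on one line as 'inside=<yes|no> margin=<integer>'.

d = (13, -1),  |d|² = 170;  R = 8+1 = 9,  c = 170−9² = 89
v_rel = (11, 0),  |v_rel|² = 121;  v_rel·d = (11)·(13) + (0)·(-1) = 143
121·t² − 286·t + 89 = 0  ⇒  m = 143² − 121·89 = 9680
m = 9680 > 0,  v_rel·d = 143 > 0  ⇒  inside

inside=yes margin=9680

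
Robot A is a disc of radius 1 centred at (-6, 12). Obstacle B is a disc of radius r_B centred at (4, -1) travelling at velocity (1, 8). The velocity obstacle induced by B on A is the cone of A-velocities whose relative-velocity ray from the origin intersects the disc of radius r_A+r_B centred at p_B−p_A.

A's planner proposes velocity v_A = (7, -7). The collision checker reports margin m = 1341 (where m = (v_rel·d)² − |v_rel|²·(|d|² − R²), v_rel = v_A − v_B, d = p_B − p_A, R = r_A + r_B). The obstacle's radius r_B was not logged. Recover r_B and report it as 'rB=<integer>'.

m = 1341
d = (10, -13);  v_rel = (6, -15),  |v_rel|² = 261
v_rel×d = (6)·(-13) − (-15)·(10) = 72
since m = R²·261 − 72²:  R² = (5184 + 1341) / 261 = 25
R = √25 = 5  ⇒  r_B = 5 − 1 = 4

rB=4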